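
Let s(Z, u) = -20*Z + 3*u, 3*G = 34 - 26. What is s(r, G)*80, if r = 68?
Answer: -108160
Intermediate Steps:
G = 8/3 (G = (34 - 26)/3 = (1/3)*8 = 8/3 ≈ 2.6667)
s(r, G)*80 = (-20*68 + 3*(8/3))*80 = (-1360 + 8)*80 = -1352*80 = -108160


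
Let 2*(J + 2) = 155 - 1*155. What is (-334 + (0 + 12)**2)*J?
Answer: 380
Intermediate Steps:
J = -2 (J = -2 + (155 - 1*155)/2 = -2 + (155 - 155)/2 = -2 + (1/2)*0 = -2 + 0 = -2)
(-334 + (0 + 12)**2)*J = (-334 + (0 + 12)**2)*(-2) = (-334 + 12**2)*(-2) = (-334 + 144)*(-2) = -190*(-2) = 380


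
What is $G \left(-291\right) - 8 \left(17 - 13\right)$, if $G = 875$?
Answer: $-254657$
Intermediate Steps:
$G \left(-291\right) - 8 \left(17 - 13\right) = 875 \left(-291\right) - 8 \left(17 - 13\right) = -254625 - 32 = -254657$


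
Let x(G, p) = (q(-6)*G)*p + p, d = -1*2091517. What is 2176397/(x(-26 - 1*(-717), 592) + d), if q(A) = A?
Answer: -2176397/4545357 ≈ -0.47882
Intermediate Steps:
d = -2091517
x(G, p) = p - 6*G*p (x(G, p) = (-6*G)*p + p = -6*G*p + p = p - 6*G*p)
2176397/(x(-26 - 1*(-717), 592) + d) = 2176397/(592*(1 - 6*(-26 - 1*(-717))) - 2091517) = 2176397/(592*(1 - 6*(-26 + 717)) - 2091517) = 2176397/(592*(1 - 6*691) - 2091517) = 2176397/(592*(1 - 4146) - 2091517) = 2176397/(592*(-4145) - 2091517) = 2176397/(-2453840 - 2091517) = 2176397/(-4545357) = 2176397*(-1/4545357) = -2176397/4545357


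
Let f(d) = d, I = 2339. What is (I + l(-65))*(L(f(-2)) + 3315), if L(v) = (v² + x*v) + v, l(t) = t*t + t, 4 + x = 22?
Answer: 21323219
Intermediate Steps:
x = 18 (x = -4 + 22 = 18)
l(t) = t + t² (l(t) = t² + t = t + t²)
L(v) = v² + 19*v (L(v) = (v² + 18*v) + v = v² + 19*v)
(I + l(-65))*(L(f(-2)) + 3315) = (2339 - 65*(1 - 65))*(-2*(19 - 2) + 3315) = (2339 - 65*(-64))*(-2*17 + 3315) = (2339 + 4160)*(-34 + 3315) = 6499*3281 = 21323219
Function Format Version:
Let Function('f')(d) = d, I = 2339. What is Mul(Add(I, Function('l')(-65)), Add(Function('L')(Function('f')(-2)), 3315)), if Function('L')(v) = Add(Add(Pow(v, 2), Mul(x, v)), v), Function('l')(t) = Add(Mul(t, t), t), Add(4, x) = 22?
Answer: 21323219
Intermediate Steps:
x = 18 (x = Add(-4, 22) = 18)
Function('l')(t) = Add(t, Pow(t, 2)) (Function('l')(t) = Add(Pow(t, 2), t) = Add(t, Pow(t, 2)))
Function('L')(v) = Add(Pow(v, 2), Mul(19, v)) (Function('L')(v) = Add(Add(Pow(v, 2), Mul(18, v)), v) = Add(Pow(v, 2), Mul(19, v)))
Mul(Add(I, Function('l')(-65)), Add(Function('L')(Function('f')(-2)), 3315)) = Mul(Add(2339, Mul(-65, Add(1, -65))), Add(Mul(-2, Add(19, -2)), 3315)) = Mul(Add(2339, Mul(-65, -64)), Add(Mul(-2, 17), 3315)) = Mul(Add(2339, 4160), Add(-34, 3315)) = Mul(6499, 3281) = 21323219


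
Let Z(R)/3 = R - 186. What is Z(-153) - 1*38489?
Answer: -39506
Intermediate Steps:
Z(R) = -558 + 3*R (Z(R) = 3*(R - 186) = 3*(-186 + R) = -558 + 3*R)
Z(-153) - 1*38489 = (-558 + 3*(-153)) - 1*38489 = (-558 - 459) - 38489 = -1017 - 38489 = -39506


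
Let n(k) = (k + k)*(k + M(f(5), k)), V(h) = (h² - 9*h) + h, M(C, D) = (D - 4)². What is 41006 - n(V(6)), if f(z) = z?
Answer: 46862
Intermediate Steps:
M(C, D) = (-4 + D)²
V(h) = h² - 8*h
n(k) = 2*k*(k + (-4 + k)²) (n(k) = (k + k)*(k + (-4 + k)²) = (2*k)*(k + (-4 + k)²) = 2*k*(k + (-4 + k)²))
41006 - n(V(6)) = 41006 - 2*6*(-8 + 6)*(6*(-8 + 6) + (-4 + 6*(-8 + 6))²) = 41006 - 2*6*(-2)*(6*(-2) + (-4 + 6*(-2))²) = 41006 - 2*(-12)*(-12 + (-4 - 12)²) = 41006 - 2*(-12)*(-12 + (-16)²) = 41006 - 2*(-12)*(-12 + 256) = 41006 - 2*(-12)*244 = 41006 - 1*(-5856) = 41006 + 5856 = 46862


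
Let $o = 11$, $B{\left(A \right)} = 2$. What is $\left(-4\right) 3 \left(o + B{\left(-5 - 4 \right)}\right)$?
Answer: $-156$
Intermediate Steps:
$\left(-4\right) 3 \left(o + B{\left(-5 - 4 \right)}\right) = \left(-4\right) 3 \left(11 + 2\right) = \left(-12\right) 13 = -156$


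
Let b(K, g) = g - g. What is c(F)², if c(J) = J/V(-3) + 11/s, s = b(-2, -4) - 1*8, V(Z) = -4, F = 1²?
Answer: 169/64 ≈ 2.6406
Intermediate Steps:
F = 1
b(K, g) = 0
s = -8 (s = 0 - 1*8 = 0 - 8 = -8)
c(J) = -11/8 - J/4 (c(J) = J/(-4) + 11/(-8) = J*(-¼) + 11*(-⅛) = -J/4 - 11/8 = -11/8 - J/4)
c(F)² = (-11/8 - ¼*1)² = (-11/8 - ¼)² = (-13/8)² = 169/64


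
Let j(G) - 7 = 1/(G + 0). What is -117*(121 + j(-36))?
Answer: -59891/4 ≈ -14973.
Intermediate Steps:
j(G) = 7 + 1/G (j(G) = 7 + 1/(G + 0) = 7 + 1/G)
-117*(121 + j(-36)) = -117*(121 + (7 + 1/(-36))) = -117*(121 + (7 - 1/36)) = -117*(121 + 251/36) = -117*4607/36 = -59891/4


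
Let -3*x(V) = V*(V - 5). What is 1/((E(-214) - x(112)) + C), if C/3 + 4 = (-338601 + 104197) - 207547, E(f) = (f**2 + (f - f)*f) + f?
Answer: -3/3828865 ≈ -7.8352e-7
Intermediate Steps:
x(V) = -V*(-5 + V)/3 (x(V) = -V*(V - 5)/3 = -V*(-5 + V)/3)
E(f) = f + f**2 (E(f) = (f**2 + 0*f) + f = (f**2 + 0) + f = f**2 + f = f + f**2)
C = -1325865 (C = -12 + 3*((-338601 + 104197) - 207547) = -12 + 3*(-234404 - 207547) = -12 + 3*(-441951) = -12 - 1325853 = -1325865)
1/((E(-214) - x(112)) + C) = 1/((-214*(1 - 214) - 112*(5 - 1*112)/3) - 1325865) = 1/((-214*(-213) - 112*(5 - 112)/3) - 1325865) = 1/((45582 - 112*(-107)/3) - 1325865) = 1/((45582 - 1*(-11984/3)) - 1325865) = 1/((45582 + 11984/3) - 1325865) = 1/(148730/3 - 1325865) = 1/(-3828865/3) = -3/3828865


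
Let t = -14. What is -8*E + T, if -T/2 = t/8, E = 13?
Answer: -201/2 ≈ -100.50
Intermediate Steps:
T = 7/2 (T = -(-28)/8 = -2*(-7/4) = 7/2 ≈ 3.5000)
-8*E + T = -8*13 + 7/2 = -104 + 7/2 = -201/2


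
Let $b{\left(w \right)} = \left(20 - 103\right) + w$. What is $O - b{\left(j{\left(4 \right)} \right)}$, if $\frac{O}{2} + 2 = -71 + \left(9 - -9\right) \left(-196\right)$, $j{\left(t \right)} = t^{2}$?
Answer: $-7135$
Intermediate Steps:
$b{\left(w \right)} = -83 + w$ ($b{\left(w \right)} = \left(20 - 103\right) + w = -83 + w$)
$O = -7202$ ($O = -4 + 2 \left(-71 + \left(9 - -9\right) \left(-196\right)\right) = -4 + 2 \left(-71 + \left(9 + 9\right) \left(-196\right)\right) = -4 + 2 \left(-71 + 18 \left(-196\right)\right) = -4 + 2 \left(-71 - 3528\right) = -4 + 2 \left(-3599\right) = -4 - 7198 = -7202$)
$O - b{\left(j{\left(4 \right)} \right)} = -7202 - \left(-83 + 4^{2}\right) = -7202 - \left(-83 + 16\right) = -7202 - -67 = -7202 + 67 = -7135$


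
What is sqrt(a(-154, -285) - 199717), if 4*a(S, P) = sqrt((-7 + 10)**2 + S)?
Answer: sqrt(-798868 + I*sqrt(145))/2 ≈ 0.0033681 + 446.9*I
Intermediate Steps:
a(S, P) = sqrt(9 + S)/4 (a(S, P) = sqrt((-7 + 10)**2 + S)/4 = sqrt(3**2 + S)/4 = sqrt(9 + S)/4)
sqrt(a(-154, -285) - 199717) = sqrt(sqrt(9 - 154)/4 - 199717) = sqrt(sqrt(-145)/4 - 199717) = sqrt((I*sqrt(145))/4 - 199717) = sqrt(I*sqrt(145)/4 - 199717) = sqrt(-199717 + I*sqrt(145)/4)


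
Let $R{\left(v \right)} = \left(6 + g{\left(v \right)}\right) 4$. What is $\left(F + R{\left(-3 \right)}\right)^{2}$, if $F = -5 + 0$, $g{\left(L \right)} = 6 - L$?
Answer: $3025$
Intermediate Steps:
$F = -5$
$R{\left(v \right)} = 48 - 4 v$ ($R{\left(v \right)} = \left(6 - \left(-6 + v\right)\right) 4 = \left(12 - v\right) 4 = 48 - 4 v$)
$\left(F + R{\left(-3 \right)}\right)^{2} = \left(-5 + \left(48 - -12\right)\right)^{2} = \left(-5 + \left(48 + 12\right)\right)^{2} = \left(-5 + 60\right)^{2} = 55^{2} = 3025$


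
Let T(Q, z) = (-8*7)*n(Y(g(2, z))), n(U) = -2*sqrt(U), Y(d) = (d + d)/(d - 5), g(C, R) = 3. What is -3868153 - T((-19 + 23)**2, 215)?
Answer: -3868153 - 112*I*sqrt(3) ≈ -3.8682e+6 - 193.99*I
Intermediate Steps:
Y(d) = 2*d/(-5 + d) (Y(d) = (2*d)/(-5 + d) = 2*d/(-5 + d))
T(Q, z) = 112*I*sqrt(3) (T(Q, z) = (-8*7)*(-2*sqrt(6)*(I*sqrt(2)/2)) = -(-112)*sqrt(2*3/(-2)) = -(-112)*sqrt(2*3*(-1/2)) = -(-112)*sqrt(-3) = -(-112)*I*sqrt(3) = 112*I*sqrt(3))
-3868153 - T((-19 + 23)**2, 215) = -3868153 - 112*I*sqrt(3)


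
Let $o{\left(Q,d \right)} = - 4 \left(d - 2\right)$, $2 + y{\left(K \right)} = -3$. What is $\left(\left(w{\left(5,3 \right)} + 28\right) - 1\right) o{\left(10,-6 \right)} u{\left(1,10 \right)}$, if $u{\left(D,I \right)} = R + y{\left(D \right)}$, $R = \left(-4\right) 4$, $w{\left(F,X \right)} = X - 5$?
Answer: $-16800$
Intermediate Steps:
$y{\left(K \right)} = -5$ ($y{\left(K \right)} = -2 - 3 = -5$)
$w{\left(F,X \right)} = -5 + X$
$R = -16$
$o{\left(Q,d \right)} = 8 - 4 d$ ($o{\left(Q,d \right)} = - 4 \left(-2 + d\right) = 8 - 4 d$)
$u{\left(D,I \right)} = -21$ ($u{\left(D,I \right)} = -16 - 5 = -21$)
$\left(\left(w{\left(5,3 \right)} + 28\right) - 1\right) o{\left(10,-6 \right)} u{\left(1,10 \right)} = \left(\left(\left(-5 + 3\right) + 28\right) - 1\right) \left(8 - -24\right) \left(-21\right) = \left(\left(-2 + 28\right) - 1\right) \left(8 + 24\right) \left(-21\right) = \left(26 - 1\right) 32 \left(-21\right) = 25 \cdot 32 \left(-21\right) = 800 \left(-21\right) = -16800$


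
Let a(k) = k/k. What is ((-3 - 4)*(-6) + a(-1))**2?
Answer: 1849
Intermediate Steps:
a(k) = 1
((-3 - 4)*(-6) + a(-1))**2 = ((-3 - 4)*(-6) + 1)**2 = (-7*(-6) + 1)**2 = (42 + 1)**2 = 43**2 = 1849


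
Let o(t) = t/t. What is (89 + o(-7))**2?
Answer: 8100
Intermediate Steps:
o(t) = 1
(89 + o(-7))**2 = (89 + 1)**2 = 90**2 = 8100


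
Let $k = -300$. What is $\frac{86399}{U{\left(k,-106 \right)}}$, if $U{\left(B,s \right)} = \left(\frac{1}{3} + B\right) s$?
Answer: $\frac{259197}{95294} \approx 2.72$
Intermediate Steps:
$U{\left(B,s \right)} = s \left(\frac{1}{3} + B\right)$ ($U{\left(B,s \right)} = \left(\frac{1}{3} + B\right) s = s \left(\frac{1}{3} + B\right)$)
$\frac{86399}{U{\left(k,-106 \right)}} = \frac{86399}{\left(-106\right) \left(\frac{1}{3} - 300\right)} = \frac{86399}{\left(-106\right) \left(- \frac{899}{3}\right)} = \frac{86399}{\frac{95294}{3}} = 86399 \cdot \frac{3}{95294} = \frac{259197}{95294}$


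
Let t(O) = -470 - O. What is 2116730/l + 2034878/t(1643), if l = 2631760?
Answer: -535083787479/556090888 ≈ -962.22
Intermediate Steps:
2116730/l + 2034878/t(1643) = 2116730/2631760 + 2034878/(-470 - 1*1643) = 2116730*(1/2631760) + 2034878/(-470 - 1643) = 211673/263176 + 2034878/(-2113) = 211673/263176 + 2034878*(-1/2113) = 211673/263176 - 2034878/2113 = -535083787479/556090888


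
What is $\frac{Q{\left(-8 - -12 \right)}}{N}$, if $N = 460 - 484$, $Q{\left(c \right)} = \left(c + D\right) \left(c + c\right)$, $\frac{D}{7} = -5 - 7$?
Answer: $\frac{80}{3} \approx 26.667$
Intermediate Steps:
$D = -84$ ($D = 7 \left(-5 - 7\right) = 7 \left(-12\right) = -84$)
$Q{\left(c \right)} = 2 c \left(-84 + c\right)$ ($Q{\left(c \right)} = \left(c - 84\right) \left(c + c\right) = \left(-84 + c\right) 2 c = 2 c \left(-84 + c\right)$)
$N = -24$ ($N = 460 - 484 = -24$)
$\frac{Q{\left(-8 - -12 \right)}}{N} = \frac{2 \left(-8 - -12\right) \left(-84 - -4\right)}{-24} = 2 \left(-8 + 12\right) \left(-84 + \left(-8 + 12\right)\right) \left(- \frac{1}{24}\right) = 2 \cdot 4 \left(-84 + 4\right) \left(- \frac{1}{24}\right) = 2 \cdot 4 \left(-80\right) \left(- \frac{1}{24}\right) = \left(-640\right) \left(- \frac{1}{24}\right) = \frac{80}{3}$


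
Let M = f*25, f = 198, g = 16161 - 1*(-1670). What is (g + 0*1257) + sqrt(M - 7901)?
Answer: 17831 + I*sqrt(2951) ≈ 17831.0 + 54.323*I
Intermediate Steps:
g = 17831 (g = 16161 + 1670 = 17831)
M = 4950 (M = 198*25 = 4950)
(g + 0*1257) + sqrt(M - 7901) = (17831 + 0*1257) + sqrt(4950 - 7901) = (17831 + 0) + sqrt(-2951) = 17831 + I*sqrt(2951)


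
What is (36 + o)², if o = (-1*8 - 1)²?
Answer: 13689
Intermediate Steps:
o = 81 (o = (-8 - 1)² = (-9)² = 81)
(36 + o)² = (36 + 81)² = 117² = 13689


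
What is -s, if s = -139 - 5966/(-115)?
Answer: 10019/115 ≈ 87.122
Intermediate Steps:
s = -10019/115 (s = -139 - 5966*(-1)/115 = -139 - 157*(-38/115) = -139 + 5966/115 = -10019/115 ≈ -87.122)
-s = -1*(-10019/115) = 10019/115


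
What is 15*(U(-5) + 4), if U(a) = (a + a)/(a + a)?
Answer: 75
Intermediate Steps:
U(a) = 1 (U(a) = (2*a)/((2*a)) = (2*a)*(1/(2*a)) = 1)
15*(U(-5) + 4) = 15*(1 + 4) = 15*5 = 75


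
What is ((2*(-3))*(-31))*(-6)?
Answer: -1116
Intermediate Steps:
((2*(-3))*(-31))*(-6) = -6*(-31)*(-6) = 186*(-6) = -1116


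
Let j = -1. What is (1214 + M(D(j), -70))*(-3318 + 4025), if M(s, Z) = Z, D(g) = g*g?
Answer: 808808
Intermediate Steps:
D(g) = g**2
(1214 + M(D(j), -70))*(-3318 + 4025) = (1214 - 70)*(-3318 + 4025) = 1144*707 = 808808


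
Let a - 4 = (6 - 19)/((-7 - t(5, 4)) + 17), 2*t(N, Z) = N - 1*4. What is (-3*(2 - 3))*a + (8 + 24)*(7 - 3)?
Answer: 2582/19 ≈ 135.89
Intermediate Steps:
t(N, Z) = -2 + N/2 (t(N, Z) = (N - 1*4)/2 = (N - 4)/2 = (-4 + N)/2 = -2 + N/2)
a = 50/19 (a = 4 + (6 - 19)/((-7 - (-2 + (1/2)*5)) + 17) = 4 - 13/((-7 - (-2 + 5/2)) + 17) = 4 - 13/((-7 - 1*1/2) + 17) = 4 - 13/((-7 - 1/2) + 17) = 4 - 13/(-15/2 + 17) = 4 - 13/19/2 = 4 - 13*2/19 = 4 - 26/19 = 50/19 ≈ 2.6316)
(-3*(2 - 3))*a + (8 + 24)*(7 - 3) = -3*(2 - 3)*(50/19) + (8 + 24)*(7 - 3) = -3*(-1)*(50/19) + 32*4 = 3*(50/19) + 128 = 150/19 + 128 = 2582/19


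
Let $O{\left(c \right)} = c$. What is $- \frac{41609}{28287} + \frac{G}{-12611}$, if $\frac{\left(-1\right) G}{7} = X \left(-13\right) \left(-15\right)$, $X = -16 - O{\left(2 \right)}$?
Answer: $- \frac{1219742689}{356727357} \approx -3.4193$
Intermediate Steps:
$X = -18$ ($X = -16 - 2 = -18$)
$G = 24570$ ($G = - 7 \left(-18\right) \left(-13\right) \left(-15\right) = - 7 \cdot 234 \left(-15\right) = \left(-7\right) \left(-3510\right) = 24570$)
$- \frac{41609}{28287} + \frac{G}{-12611} = - \frac{41609}{28287} + \frac{24570}{-12611} = \left(-41609\right) \frac{1}{28287} + 24570 \left(- \frac{1}{12611}\right) = - \frac{41609}{28287} - \frac{24570}{12611} = - \frac{1219742689}{356727357}$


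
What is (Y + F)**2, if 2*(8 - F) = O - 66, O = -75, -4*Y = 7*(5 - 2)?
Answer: 85849/16 ≈ 5365.6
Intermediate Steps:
Y = -21/4 (Y = -7*(5 - 2)/4 = -7*3/4 = -1/4*21 = -21/4 ≈ -5.2500)
F = 157/2 (F = 8 - (-75 - 66)/2 = 8 - 1/2*(-141) = 8 + 141/2 = 157/2 ≈ 78.500)
(Y + F)**2 = (-21/4 + 157/2)**2 = (293/4)**2 = 85849/16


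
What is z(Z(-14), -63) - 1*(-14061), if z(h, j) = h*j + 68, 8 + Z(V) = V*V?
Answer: 2285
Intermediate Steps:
Z(V) = -8 + V² (Z(V) = -8 + V*V = -8 + V²)
z(h, j) = 68 + h*j
z(Z(-14), -63) - 1*(-14061) = (68 + (-8 + (-14)²)*(-63)) - 1*(-14061) = (68 + (-8 + 196)*(-63)) + 14061 = (68 + 188*(-63)) + 14061 = (68 - 11844) + 14061 = -11776 + 14061 = 2285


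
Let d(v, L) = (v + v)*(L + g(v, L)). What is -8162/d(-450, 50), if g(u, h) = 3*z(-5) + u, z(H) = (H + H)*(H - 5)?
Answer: -4081/45000 ≈ -0.090689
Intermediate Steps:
z(H) = 2*H*(-5 + H) (z(H) = (2*H)*(-5 + H) = 2*H*(-5 + H))
g(u, h) = 300 + u (g(u, h) = 3*(2*(-5)*(-5 - 5)) + u = 3*(2*(-5)*(-10)) + u = 3*100 + u = 300 + u)
d(v, L) = 2*v*(300 + L + v) (d(v, L) = (v + v)*(L + (300 + v)) = (2*v)*(300 + L + v) = 2*v*(300 + L + v))
-8162/d(-450, 50) = -8162*(-1/(900*(300 + 50 - 450))) = -8162/(2*(-450)*(-100)) = -8162/90000 = -8162*1/90000 = -4081/45000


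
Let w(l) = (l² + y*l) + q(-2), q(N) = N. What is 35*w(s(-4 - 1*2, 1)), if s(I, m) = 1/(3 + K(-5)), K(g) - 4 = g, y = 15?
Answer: 805/4 ≈ 201.25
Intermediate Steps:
K(g) = 4 + g
s(I, m) = ½ (s(I, m) = 1/(3 + (4 - 5)) = 1/(3 - 1) = 1/2 = ½)
w(l) = -2 + l² + 15*l (w(l) = (l² + 15*l) - 2 = -2 + l² + 15*l)
35*w(s(-4 - 1*2, 1)) = 35*(-2 + (½)² + 15*(½)) = 35*(-2 + ¼ + 15/2) = 35*(23/4) = 805/4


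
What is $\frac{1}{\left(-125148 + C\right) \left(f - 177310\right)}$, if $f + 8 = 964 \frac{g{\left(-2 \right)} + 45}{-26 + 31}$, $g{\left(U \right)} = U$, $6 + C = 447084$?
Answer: $- \frac{1}{54415055268} \approx -1.8377 \cdot 10^{-11}$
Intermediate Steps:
$C = 447078$ ($C = -6 + 447084 = 447078$)
$f = \frac{41412}{5}$ ($f = -8 + 964 \frac{-2 + 45}{-26 + 31} = -8 + 964 \cdot \frac{43}{5} = -8 + \frac{41452}{5} = \frac{41412}{5} \approx 8282.4$)
$\frac{1}{\left(-125148 + C\right) \left(f - 177310\right)} = \frac{1}{\left(-125148 + 447078\right) \left(\frac{41412}{5} - 177310\right)} = \frac{1}{321930 \left(\frac{41412}{5} - 177310\right)} = \frac{1}{321930 \left(- \frac{845138}{5}\right)} = \frac{1}{-54415055268} = - \frac{1}{54415055268}$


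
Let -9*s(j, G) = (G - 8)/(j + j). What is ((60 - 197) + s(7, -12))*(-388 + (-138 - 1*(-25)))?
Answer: 1439707/21 ≈ 68558.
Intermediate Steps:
s(j, G) = -(-8 + G)/(18*j) (s(j, G) = -(G - 8)/(9*(j + j)) = -(-8 + G)/(9*(2*j)) = -(-8 + G)*1/(2*j)/9 = -(-8 + G)/(18*j))
((60 - 197) + s(7, -12))*(-388 + (-138 - 1*(-25))) = ((60 - 197) + (1/18)*(8 - 1*(-12))/7)*(-388 + (-138 - 1*(-25))) = (-137 + (1/18)*(⅐)*(8 + 12))*(-388 + (-138 + 25)) = (-137 + (1/18)*(⅐)*20)*(-388 - 113) = (-137 + 10/63)*(-501) = -8621/63*(-501) = 1439707/21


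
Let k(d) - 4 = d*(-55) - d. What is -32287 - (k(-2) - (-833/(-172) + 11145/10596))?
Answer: -1230085686/37969 ≈ -32397.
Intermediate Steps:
k(d) = 4 - 56*d (k(d) = 4 + (d*(-55) - d) = 4 + (-55*d - d) = 4 - 56*d)
-32287 - (k(-2) - (-833/(-172) + 11145/10596)) = -32287 - ((4 - 56*(-2)) - (-833/(-172) + 11145/10596)) = -32287 - ((4 + 112) - (-833*(-1/172) + 11145*(1/10596))) = -32287 - (116 - (833/172 + 3715/3532)) = -32287 - (116 - 1*223821/37969) = -32287 - (116 - 223821/37969) = -32287 - 1*4180583/37969 = -32287 - 4180583/37969 = -1230085686/37969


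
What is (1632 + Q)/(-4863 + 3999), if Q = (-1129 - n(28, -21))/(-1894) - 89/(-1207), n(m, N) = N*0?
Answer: -1244125975/658384704 ≈ -1.8897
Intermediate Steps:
n(m, N) = 0
Q = 1531269/2286058 (Q = (-1129 - 1*0)/(-1894) - 89/(-1207) = (-1129 + 0)*(-1/1894) - 89*(-1/1207) = -1129*(-1/1894) + 89/1207 = 1129/1894 + 89/1207 = 1531269/2286058 ≈ 0.66983)
(1632 + Q)/(-4863 + 3999) = (1632 + 1531269/2286058)/(-4863 + 3999) = (3732377925/2286058)/(-864) = (3732377925/2286058)*(-1/864) = -1244125975/658384704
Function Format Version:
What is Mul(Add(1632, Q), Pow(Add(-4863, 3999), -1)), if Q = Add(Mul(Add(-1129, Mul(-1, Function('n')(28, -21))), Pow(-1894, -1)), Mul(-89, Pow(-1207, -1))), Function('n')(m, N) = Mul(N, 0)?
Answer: Rational(-1244125975, 658384704) ≈ -1.8897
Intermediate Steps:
Function('n')(m, N) = 0
Q = Rational(1531269, 2286058) (Q = Add(Mul(Add(-1129, Mul(-1, 0)), Pow(-1894, -1)), Mul(-89, Pow(-1207, -1))) = Add(Mul(Add(-1129, 0), Rational(-1, 1894)), Mul(-89, Rational(-1, 1207))) = Add(Mul(-1129, Rational(-1, 1894)), Rational(89, 1207)) = Add(Rational(1129, 1894), Rational(89, 1207)) = Rational(1531269, 2286058) ≈ 0.66983)
Mul(Add(1632, Q), Pow(Add(-4863, 3999), -1)) = Mul(Add(1632, Rational(1531269, 2286058)), Pow(Add(-4863, 3999), -1)) = Mul(Rational(3732377925, 2286058), Pow(-864, -1)) = Mul(Rational(3732377925, 2286058), Rational(-1, 864)) = Rational(-1244125975, 658384704)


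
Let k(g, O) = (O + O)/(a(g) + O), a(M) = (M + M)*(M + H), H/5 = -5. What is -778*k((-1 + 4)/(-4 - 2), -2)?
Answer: 6224/47 ≈ 132.43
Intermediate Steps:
H = -25 (H = 5*(-5) = -25)
a(M) = 2*M*(-25 + M) (a(M) = (M + M)*(M - 25) = (2*M)*(-25 + M) = 2*M*(-25 + M))
k(g, O) = 2*O/(O + 2*g*(-25 + g)) (k(g, O) = (O + O)/(2*g*(-25 + g) + O) = (2*O)/(O + 2*g*(-25 + g)) = 2*O/(O + 2*g*(-25 + g)))
-778*k((-1 + 4)/(-4 - 2), -2) = -1556*(-2)/(-2 + 2*((-1 + 4)/(-4 - 2))*(-25 + (-1 + 4)/(-4 - 2))) = -1556*(-2)/(-2 + 2*(3/(-6))*(-25 + 3/(-6))) = -1556*(-2)/(-2 + 2*(3*(-⅙))*(-25 + 3*(-⅙))) = -1556*(-2)/(-2 + 2*(-½)*(-25 - ½)) = -1556*(-2)/(-2 + 2*(-½)*(-51/2)) = -1556*(-2)/(-2 + 51/2) = -1556*(-2)/47/2 = -1556*(-2)*2/47 = -778*(-8/47) = 6224/47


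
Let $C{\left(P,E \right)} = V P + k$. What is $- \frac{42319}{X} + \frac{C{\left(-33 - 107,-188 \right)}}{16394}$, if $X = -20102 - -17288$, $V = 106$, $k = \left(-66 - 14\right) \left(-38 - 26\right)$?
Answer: $\frac{47601829}{3295194} \approx 14.446$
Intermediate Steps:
$k = 5120$ ($k = \left(-80\right) \left(-64\right) = 5120$)
$X = -2814$ ($X = -20102 + 17288 = -2814$)
$C{\left(P,E \right)} = 5120 + 106 P$ ($C{\left(P,E \right)} = 106 P + 5120 = 5120 + 106 P$)
$- \frac{42319}{X} + \frac{C{\left(-33 - 107,-188 \right)}}{16394} = - \frac{42319}{-2814} + \frac{5120 + 106 \left(-33 - 107\right)}{16394} = \left(-42319\right) \left(- \frac{1}{2814}\right) + \left(5120 + 106 \left(-140\right)\right) \frac{1}{16394} = \frac{42319}{2814} + \left(5120 - 14840\right) \frac{1}{16394} = \frac{42319}{2814} - \frac{4860}{8197} = \frac{47601829}{3295194}$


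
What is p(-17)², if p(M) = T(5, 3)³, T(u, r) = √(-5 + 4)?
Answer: -1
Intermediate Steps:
T(u, r) = I (T(u, r) = √(-1) = I)
p(M) = -I (p(M) = I³ = -I)
p(-17)² = (-I)² = -1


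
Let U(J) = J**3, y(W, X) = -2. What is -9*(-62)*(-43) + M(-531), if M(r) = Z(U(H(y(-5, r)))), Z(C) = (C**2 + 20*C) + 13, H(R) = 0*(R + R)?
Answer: -23981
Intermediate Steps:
H(R) = 0 (H(R) = 0*(2*R) = 0)
Z(C) = 13 + C**2 + 20*C
M(r) = 13 (M(r) = 13 + (0**3)**2 + 20*0**3 = 13 + 0**2 + 20*0 = 13 + 0 + 0 = 13)
-9*(-62)*(-43) + M(-531) = -9*(-62)*(-43) + 13 = 558*(-43) + 13 = -23994 + 13 = -23981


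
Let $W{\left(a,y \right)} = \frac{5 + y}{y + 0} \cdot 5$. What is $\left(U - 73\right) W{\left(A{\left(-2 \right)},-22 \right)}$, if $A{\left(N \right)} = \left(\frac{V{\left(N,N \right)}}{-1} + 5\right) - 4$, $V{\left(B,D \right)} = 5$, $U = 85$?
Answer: $\frac{510}{11} \approx 46.364$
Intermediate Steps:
$A{\left(N \right)} = -4$ ($A{\left(N \right)} = \left(\frac{5}{-1} + 5\right) - 4 = \left(5 \left(-1\right) + 5\right) - 4 = \left(-5 + 5\right) - 4 = 0 - 4 = -4$)
$W{\left(a,y \right)} = \frac{5 \left(5 + y\right)}{y}$ ($W{\left(a,y \right)} = \frac{5 + y}{y} 5 = \frac{5 \left(5 + y\right)}{y}$)
$\left(U - 73\right) W{\left(A{\left(-2 \right)},-22 \right)} = \left(85 - 73\right) \left(5 + \frac{25}{-22}\right) = \left(85 - 73\right) \left(5 + 25 \left(- \frac{1}{22}\right)\right) = 12 \left(5 - \frac{25}{22}\right) = 12 \cdot \frac{85}{22} = \frac{510}{11}$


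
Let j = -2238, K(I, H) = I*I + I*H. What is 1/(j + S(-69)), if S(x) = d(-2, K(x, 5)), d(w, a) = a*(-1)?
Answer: -1/6654 ≈ -0.00015029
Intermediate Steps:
K(I, H) = I² + H*I
d(w, a) = -a
S(x) = -x*(5 + x)
1/(j + S(-69)) = 1/(-2238 - 1*(-69)*(5 - 69)) = 1/(-2238 - 1*(-69)*(-64)) = 1/(-2238 - 4416) = 1/(-6654) = -1/6654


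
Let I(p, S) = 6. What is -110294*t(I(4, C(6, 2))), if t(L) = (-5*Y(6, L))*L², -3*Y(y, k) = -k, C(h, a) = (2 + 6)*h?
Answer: 39705840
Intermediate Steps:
C(h, a) = 8*h
Y(y, k) = k/3 (Y(y, k) = -(-1)*k/3 = k/3)
t(L) = -5*L³/3 (t(L) = (-5*L/3)*L² = -5*L³/3)
-110294*t(I(4, C(6, 2))) = -(-551470)*6³/3 = -(-551470)*216/3 = -110294*(-360) = 39705840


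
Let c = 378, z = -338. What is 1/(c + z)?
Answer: 1/40 ≈ 0.025000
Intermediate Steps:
1/(c + z) = 1/(378 - 338) = 1/40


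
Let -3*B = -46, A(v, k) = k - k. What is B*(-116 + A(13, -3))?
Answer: -5336/3 ≈ -1778.7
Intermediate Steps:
A(v, k) = 0
B = 46/3 (B = -⅓*(-46) = 46/3 ≈ 15.333)
B*(-116 + A(13, -3)) = 46*(-116 + 0)/3 = (46/3)*(-116) = -5336/3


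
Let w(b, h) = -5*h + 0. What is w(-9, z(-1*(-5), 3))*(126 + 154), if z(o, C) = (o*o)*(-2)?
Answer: 70000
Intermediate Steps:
z(o, C) = -2*o² (z(o, C) = o²*(-2) = -2*o²)
w(b, h) = -5*h
w(-9, z(-1*(-5), 3))*(126 + 154) = (-(-10)*(-1*(-5))²)*(126 + 154) = -(-10)*5²*280 = -(-10)*25*280 = -5*(-50)*280 = 250*280 = 70000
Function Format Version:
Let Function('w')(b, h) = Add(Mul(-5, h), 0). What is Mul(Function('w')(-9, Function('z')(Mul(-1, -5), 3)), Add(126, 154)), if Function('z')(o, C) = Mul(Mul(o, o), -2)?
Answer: 70000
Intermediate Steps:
Function('z')(o, C) = Mul(-2, Pow(o, 2)) (Function('z')(o, C) = Mul(Pow(o, 2), -2) = Mul(-2, Pow(o, 2)))
Function('w')(b, h) = Mul(-5, h)
Mul(Function('w')(-9, Function('z')(Mul(-1, -5), 3)), Add(126, 154)) = Mul(Mul(-5, Mul(-2, Pow(Mul(-1, -5), 2))), Add(126, 154)) = Mul(Mul(-5, Mul(-2, Pow(5, 2))), 280) = Mul(Mul(-5, Mul(-2, 25)), 280) = Mul(Mul(-5, -50), 280) = Mul(250, 280) = 70000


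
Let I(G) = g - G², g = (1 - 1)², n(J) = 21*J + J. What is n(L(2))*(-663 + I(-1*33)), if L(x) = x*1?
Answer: -77088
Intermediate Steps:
L(x) = x
n(J) = 22*J
g = 0 (g = 0² = 0)
I(G) = -G² (I(G) = 0 - G² = -G²)
n(L(2))*(-663 + I(-1*33)) = (22*2)*(-663 - (-1*33)²) = 44*(-663 - 1*(-33)²) = 44*(-663 - 1*1089) = 44*(-663 - 1089) = 44*(-1752) = -77088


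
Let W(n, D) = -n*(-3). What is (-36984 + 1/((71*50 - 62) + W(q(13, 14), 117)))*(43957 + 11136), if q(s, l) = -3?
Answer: -7088669487155/3479 ≈ -2.0376e+9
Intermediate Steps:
W(n, D) = 3*n
(-36984 + 1/((71*50 - 62) + W(q(13, 14), 117)))*(43957 + 11136) = (-36984 + 1/((71*50 - 62) + 3*(-3)))*(43957 + 11136) = (-36984 + 1/((3550 - 62) - 9))*55093 = (-36984 + 1/(3488 - 9))*55093 = (-36984 + 1/3479)*55093 = -128667335/3479*55093 = -7088669487155/3479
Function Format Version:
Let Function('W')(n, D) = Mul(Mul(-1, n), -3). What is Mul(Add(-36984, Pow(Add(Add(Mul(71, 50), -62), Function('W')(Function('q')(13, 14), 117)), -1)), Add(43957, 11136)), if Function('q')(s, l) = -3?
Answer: Rational(-7088669487155, 3479) ≈ -2.0376e+9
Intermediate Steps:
Function('W')(n, D) = Mul(3, n)
Mul(Add(-36984, Pow(Add(Add(Mul(71, 50), -62), Function('W')(Function('q')(13, 14), 117)), -1)), Add(43957, 11136)) = Mul(Add(-36984, Pow(Add(Add(Mul(71, 50), -62), Mul(3, -3)), -1)), Add(43957, 11136)) = Mul(Add(-36984, Pow(Add(Add(3550, -62), -9), -1)), 55093) = Mul(Add(-36984, Pow(Add(3488, -9), -1)), 55093) = Mul(Add(-36984, Pow(3479, -1)), 55093) = Mul(Add(-36984, Rational(1, 3479)), 55093) = Mul(Rational(-128667335, 3479), 55093) = Rational(-7088669487155, 3479)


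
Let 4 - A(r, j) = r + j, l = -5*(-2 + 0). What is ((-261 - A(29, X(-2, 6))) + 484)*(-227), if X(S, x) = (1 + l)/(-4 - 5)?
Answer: -504167/9 ≈ -56019.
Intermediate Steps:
l = 10 (l = -5*(-2) = 10)
X(S, x) = -11/9 (X(S, x) = (1 + 10)/(-4 - 5) = 11/(-9) = 11*(-1/9) = -11/9)
A(r, j) = 4 - j - r (A(r, j) = 4 - (r + j) = 4 - (j + r) = 4 + (-j - r) = 4 - j - r)
((-261 - A(29, X(-2, 6))) + 484)*(-227) = ((-261 - (4 - 1*(-11/9) - 1*29)) + 484)*(-227) = ((-261 - (4 + 11/9 - 29)) + 484)*(-227) = ((-261 - 1*(-214/9)) + 484)*(-227) = ((-261 + 214/9) + 484)*(-227) = (-2135/9 + 484)*(-227) = (2221/9)*(-227) = -504167/9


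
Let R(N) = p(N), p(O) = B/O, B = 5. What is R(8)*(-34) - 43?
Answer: -257/4 ≈ -64.250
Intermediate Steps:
p(O) = 5/O
R(N) = 5/N
R(8)*(-34) - 43 = (5/8)*(-34) - 43 = -85/4 - 43 = -257/4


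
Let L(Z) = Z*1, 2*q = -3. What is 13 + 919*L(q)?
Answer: -2731/2 ≈ -1365.5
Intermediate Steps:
q = -3/2 (q = (½)*(-3) = -3/2 ≈ -1.5000)
L(Z) = Z
13 + 919*L(q) = 13 + 919*(-3/2) = 13 - 2757/2 = -2731/2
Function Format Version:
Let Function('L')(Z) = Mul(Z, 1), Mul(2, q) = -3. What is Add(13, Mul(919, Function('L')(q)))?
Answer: Rational(-2731, 2) ≈ -1365.5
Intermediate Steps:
q = Rational(-3, 2) (q = Mul(Rational(1, 2), -3) = Rational(-3, 2) ≈ -1.5000)
Function('L')(Z) = Z
Add(13, Mul(919, Function('L')(q))) = Add(13, Mul(919, Rational(-3, 2))) = Add(13, Rational(-2757, 2)) = Rational(-2731, 2)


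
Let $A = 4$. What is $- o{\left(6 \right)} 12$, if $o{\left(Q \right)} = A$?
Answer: $-48$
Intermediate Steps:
$o{\left(Q \right)} = 4$
$- o{\left(6 \right)} 12 = - 4 \cdot 12 = \left(-1\right) 48 = -48$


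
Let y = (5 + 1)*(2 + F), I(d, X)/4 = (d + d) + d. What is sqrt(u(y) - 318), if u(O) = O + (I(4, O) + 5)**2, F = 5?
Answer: sqrt(2533) ≈ 50.329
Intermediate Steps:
I(d, X) = 12*d (I(d, X) = 4*((d + d) + d) = 4*(2*d + d) = 4*(3*d) = 12*d)
y = 42 (y = (5 + 1)*(2 + 5) = 6*7 = 42)
u(O) = 2809 + O (u(O) = O + (12*4 + 5)**2 = O + (48 + 5)**2 = O + 53**2 = O + 2809 = 2809 + O)
sqrt(u(y) - 318) = sqrt((2809 + 42) - 318) = sqrt(2851 - 318) = sqrt(2533)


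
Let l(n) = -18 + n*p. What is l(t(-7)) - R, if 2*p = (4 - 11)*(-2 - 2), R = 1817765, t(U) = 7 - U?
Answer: -1817587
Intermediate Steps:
p = 14 (p = ((4 - 11)*(-2 - 2))/2 = (-7*(-4))/2 = (½)*28 = 14)
l(n) = -18 + 14*n (l(n) = -18 + n*14 = -18 + 14*n)
l(t(-7)) - R = (-18 + 14*(7 - 1*(-7))) - 1*1817765 = (-18 + 14*(7 + 7)) - 1817765 = (-18 + 14*14) - 1817765 = (-18 + 196) - 1817765 = 178 - 1817765 = -1817587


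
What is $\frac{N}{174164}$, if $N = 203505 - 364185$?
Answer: $- \frac{40170}{43541} \approx -0.92258$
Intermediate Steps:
$N = -160680$
$\frac{N}{174164} = - \frac{160680}{174164} = \left(-160680\right) \frac{1}{174164} = - \frac{40170}{43541}$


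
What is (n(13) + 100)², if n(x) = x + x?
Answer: 15876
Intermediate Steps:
n(x) = 2*x
(n(13) + 100)² = (2*13 + 100)² = (26 + 100)² = 126² = 15876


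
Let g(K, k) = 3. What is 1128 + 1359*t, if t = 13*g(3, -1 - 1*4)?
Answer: 54129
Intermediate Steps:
t = 39 (t = 13*3 = 39)
1128 + 1359*t = 1128 + 1359*39 = 1128 + 53001 = 54129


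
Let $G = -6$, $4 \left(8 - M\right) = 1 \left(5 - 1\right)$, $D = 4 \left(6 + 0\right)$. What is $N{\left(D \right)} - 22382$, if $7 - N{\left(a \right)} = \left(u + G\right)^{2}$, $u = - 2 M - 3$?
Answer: $-22904$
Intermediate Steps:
$D = 24$ ($D = 4 \cdot 6 = 24$)
$M = 7$ ($M = 8 - \frac{1 \left(5 - 1\right)}{4} = 8 - \frac{1 \cdot 4}{4} = 8 - 1 = 7$)
$u = -17$ ($u = \left(-2\right) 7 - 3 = -14 - 3 = -17$)
$N{\left(a \right)} = -522$ ($N{\left(a \right)} = 7 - \left(-17 - 6\right)^{2} = 7 - \left(-23\right)^{2} = 7 - 529 = -522$)
$N{\left(D \right)} - 22382 = -522 - 22382 = -22904$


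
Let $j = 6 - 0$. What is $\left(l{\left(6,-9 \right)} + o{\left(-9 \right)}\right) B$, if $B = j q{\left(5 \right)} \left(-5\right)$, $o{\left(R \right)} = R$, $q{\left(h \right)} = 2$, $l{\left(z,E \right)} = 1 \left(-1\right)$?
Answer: $600$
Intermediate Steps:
$l{\left(z,E \right)} = -1$
$j = 6$ ($j = 6 + 0 = 6$)
$B = -60$ ($B = 6 \cdot 2 \left(-5\right) = 12 \left(-5\right) = -60$)
$\left(l{\left(6,-9 \right)} + o{\left(-9 \right)}\right) B = \left(-1 - 9\right) \left(-60\right) = \left(-10\right) \left(-60\right) = 600$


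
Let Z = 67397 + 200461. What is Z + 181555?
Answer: 449413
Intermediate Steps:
Z = 267858
Z + 181555 = 267858 + 181555 = 449413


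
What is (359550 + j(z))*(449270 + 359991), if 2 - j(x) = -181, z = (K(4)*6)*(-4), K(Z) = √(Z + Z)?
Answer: 291117887313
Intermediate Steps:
K(Z) = √2*√Z (K(Z) = √(2*Z) = √2*√Z)
z = -48*√2 (z = ((√2*√4)*6)*(-4) = ((√2*2)*6)*(-4) = ((2*√2)*6)*(-4) = (12*√2)*(-4) = -48*√2 ≈ -67.882)
j(x) = 183 (j(x) = 2 - 1*(-181) = 2 + 181 = 183)
(359550 + j(z))*(449270 + 359991) = (359550 + 183)*(449270 + 359991) = 359733*809261 = 291117887313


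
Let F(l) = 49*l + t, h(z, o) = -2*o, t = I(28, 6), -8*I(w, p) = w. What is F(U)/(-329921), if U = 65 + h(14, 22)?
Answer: -2051/659842 ≈ -0.0031083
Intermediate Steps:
I(w, p) = -w/8
t = -7/2 (t = -1/8*28 = -7/2 ≈ -3.5000)
U = 21 (U = 65 - 2*22 = 65 - 44 = 21)
F(l) = -7/2 + 49*l (F(l) = 49*l - 7/2 = -7/2 + 49*l)
F(U)/(-329921) = (-7/2 + 49*21)/(-329921) = (-7/2 + 1029)*(-1/329921) = (2051/2)*(-1/329921) = -2051/659842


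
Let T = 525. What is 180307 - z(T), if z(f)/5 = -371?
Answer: 182162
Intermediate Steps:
z(f) = -1855 (z(f) = 5*(-371) = -1855)
180307 - z(T) = 180307 - 1*(-1855) = 180307 + 1855 = 182162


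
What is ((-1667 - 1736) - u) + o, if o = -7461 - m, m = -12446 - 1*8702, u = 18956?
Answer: -8672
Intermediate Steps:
m = -21148 (m = -12446 - 8702 = -21148)
o = 13687 (o = -7461 - 1*(-21148) = -7461 + 21148 = 13687)
((-1667 - 1736) - u) + o = ((-1667 - 1736) - 1*18956) + 13687 = (-3403 - 18956) + 13687 = -22359 + 13687 = -8672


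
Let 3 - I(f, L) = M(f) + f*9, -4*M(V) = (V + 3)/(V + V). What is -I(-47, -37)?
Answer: -40055/94 ≈ -426.12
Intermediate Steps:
M(V) = -(3 + V)/(8*V) (M(V) = -(V + 3)/(4*(V + V)) = -(3 + V)/(4*(2*V)) = -(3 + V)*1/(2*V)/4 = -(3 + V)/(8*V))
I(f, L) = 3 - 9*f - (-3 - f)/(8*f) (I(f, L) = 3 - ((-3 - f)/(8*f) + f*9) = 3 - ((-3 - f)/(8*f) + 9*f) = 3 - (9*f + (-3 - f)/(8*f)) = 3 + (-9*f - (-3 - f)/(8*f)) = 3 - 9*f - (-3 - f)/(8*f))
-I(-47, -37) = -(25/8 - 9*(-47) + (3/8)/(-47)) = -(25/8 + 423 + (3/8)*(-1/47)) = -(25/8 + 423 - 3/376) = -1*40055/94 = -40055/94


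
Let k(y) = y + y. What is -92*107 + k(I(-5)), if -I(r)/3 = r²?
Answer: -9994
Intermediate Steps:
I(r) = -3*r²
k(y) = 2*y
-92*107 + k(I(-5)) = -92*107 + 2*(-3*(-5)²) = -9844 + 2*(-3*25) = -9844 + 2*(-75) = -9844 - 150 = -9994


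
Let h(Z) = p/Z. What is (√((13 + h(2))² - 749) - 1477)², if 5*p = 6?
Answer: (7385 - I*√14101)²/25 ≈ 2.181e+6 - 70156.0*I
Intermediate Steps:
p = 6/5 (p = (⅕)*6 = 6/5 ≈ 1.2000)
h(Z) = 6/(5*Z)
(√((13 + h(2))² - 749) - 1477)² = (√((13 + (6/5)/2)² - 749) - 1477)² = (√((13 + (6/5)*(½))² - 749) - 1477)² = (√((13 + ⅗)² - 749) - 1477)² = (√((68/5)² - 749) - 1477)² = (√(4624/25 - 749) - 1477)² = (√(-14101/25) - 1477)² = (I*√14101/5 - 1477)² = (-1477 + I*√14101/5)²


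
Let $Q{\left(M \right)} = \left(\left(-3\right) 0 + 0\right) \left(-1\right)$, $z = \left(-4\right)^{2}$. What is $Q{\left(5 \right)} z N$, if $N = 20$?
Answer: $0$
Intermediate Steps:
$z = 16$
$Q{\left(M \right)} = 0$ ($Q{\left(M \right)} = \left(0 + 0\right) \left(-1\right) = 0 \left(-1\right) = 0$)
$Q{\left(5 \right)} z N = 0 \cdot 16 \cdot 20 = 0 \cdot 20 = 0$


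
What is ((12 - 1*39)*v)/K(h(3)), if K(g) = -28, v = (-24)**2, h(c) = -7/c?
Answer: 3888/7 ≈ 555.43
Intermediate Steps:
v = 576
((12 - 1*39)*v)/K(h(3)) = ((12 - 1*39)*576)/(-28) = ((12 - 39)*576)*(-1/28) = -27*576*(-1/28) = -15552*(-1/28) = 3888/7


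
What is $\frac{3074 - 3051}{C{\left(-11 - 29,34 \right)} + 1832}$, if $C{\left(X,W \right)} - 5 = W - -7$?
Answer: $\frac{23}{1878} \approx 0.012247$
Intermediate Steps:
$C{\left(X,W \right)} = 12 + W$ ($C{\left(X,W \right)} = 5 + \left(W - -7\right) = 5 + \left(W + 7\right) = 5 + \left(7 + W\right) = 12 + W$)
$\frac{3074 - 3051}{C{\left(-11 - 29,34 \right)} + 1832} = \frac{3074 - 3051}{\left(12 + 34\right) + 1832} = \frac{23}{46 + 1832} = \frac{23}{1878}$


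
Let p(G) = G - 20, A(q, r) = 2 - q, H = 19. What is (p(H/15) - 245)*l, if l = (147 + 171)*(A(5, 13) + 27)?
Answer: -10064064/5 ≈ -2.0128e+6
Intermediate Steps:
l = 7632 (l = (147 + 171)*((2 - 1*5) + 27) = 318*((2 - 5) + 27) = 318*(-3 + 27) = 318*24 = 7632)
p(G) = -20 + G
(p(H/15) - 245)*l = ((-20 + 19/15) - 245)*7632 = (-281/15 - 245)*7632 = -3956/15*7632 = -10064064/5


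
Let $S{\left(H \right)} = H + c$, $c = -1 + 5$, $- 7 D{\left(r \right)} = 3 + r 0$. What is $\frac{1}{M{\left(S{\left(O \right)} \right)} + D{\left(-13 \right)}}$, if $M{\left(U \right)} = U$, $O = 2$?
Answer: $\frac{7}{39} \approx 0.17949$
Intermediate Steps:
$D{\left(r \right)} = - \frac{3}{7}$ ($D{\left(r \right)} = - \frac{3 + r 0}{7} = - \frac{3 + 0}{7} = \left(- \frac{1}{7}\right) 3 = - \frac{3}{7}$)
$c = 4$
$S{\left(H \right)} = 4 + H$ ($S{\left(H \right)} = H + 4 = 4 + H$)
$\frac{1}{M{\left(S{\left(O \right)} \right)} + D{\left(-13 \right)}} = \frac{1}{\left(4 + 2\right) - \frac{3}{7}} = \frac{1}{6 - \frac{3}{7}} = \frac{1}{\frac{39}{7}} = \frac{7}{39}$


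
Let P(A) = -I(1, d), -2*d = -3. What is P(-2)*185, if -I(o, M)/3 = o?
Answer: 555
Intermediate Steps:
d = 3/2 (d = -½*(-3) = 3/2 ≈ 1.5000)
I(o, M) = -3*o
P(A) = 3 (P(A) = -(-3) = -1*(-3) = 3)
P(-2)*185 = 3*185 = 555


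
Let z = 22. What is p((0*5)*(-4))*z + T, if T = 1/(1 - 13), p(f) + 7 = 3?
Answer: -1057/12 ≈ -88.083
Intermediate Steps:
p(f) = -4 (p(f) = -7 + 3 = -4)
T = -1/12 (T = 1/(-12) = -1/12 ≈ -0.083333)
p((0*5)*(-4))*z + T = -4*22 - 1/12 = -88 - 1/12 = -1057/12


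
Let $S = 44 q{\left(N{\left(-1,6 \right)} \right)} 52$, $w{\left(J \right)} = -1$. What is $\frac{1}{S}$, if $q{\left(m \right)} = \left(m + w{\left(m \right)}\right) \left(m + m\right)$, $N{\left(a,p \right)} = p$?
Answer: $\frac{1}{137280} \approx 7.2844 \cdot 10^{-6}$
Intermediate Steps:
$q{\left(m \right)} = 2 m \left(-1 + m\right)$ ($q{\left(m \right)} = \left(m - 1\right) \left(m + m\right) = \left(-1 + m\right) 2 m = 2 m \left(-1 + m\right)$)
$S = 137280$ ($S = 44 \cdot 2 \cdot 6 \left(-1 + 6\right) 52 = 44 \cdot 2 \cdot 6 \cdot 5 \cdot 52 = 44 \cdot 60 \cdot 52 = 2640 \cdot 52 = 137280$)
$\frac{1}{S} = \frac{1}{137280}$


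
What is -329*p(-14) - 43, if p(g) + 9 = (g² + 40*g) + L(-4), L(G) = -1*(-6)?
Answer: 120700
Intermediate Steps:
L(G) = 6
p(g) = -3 + g² + 40*g (p(g) = -9 + ((g² + 40*g) + 6) = -9 + (6 + g² + 40*g) = -3 + g² + 40*g)
-329*p(-14) - 43 = -329*(-3 + (-14)² + 40*(-14)) - 43 = -329*(-3 + 196 - 560) - 43 = -329*(-367) - 43 = 120743 - 43 = 120700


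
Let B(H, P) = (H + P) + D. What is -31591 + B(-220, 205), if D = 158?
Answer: -31448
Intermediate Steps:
B(H, P) = 158 + H + P (B(H, P) = (H + P) + 158 = 158 + H + P)
-31591 + B(-220, 205) = -31591 + (158 - 220 + 205) = -31591 + 143 = -31448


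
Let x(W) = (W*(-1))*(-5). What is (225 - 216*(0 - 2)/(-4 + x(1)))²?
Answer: 431649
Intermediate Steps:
x(W) = 5*W (x(W) = -W*(-5) = 5*W)
(225 - 216*(0 - 2)/(-4 + x(1)))² = (225 - 216*(0 - 2)/(-4 + 5*1))² = (225 - 216*(-2/(-4 + 5)))² = (225 - 216*(-2/1))² = (225 - 216*(-2*1))² = (225 - 216*(-2))² = (225 - 36*(-12))² = (225 + 432)² = 657² = 431649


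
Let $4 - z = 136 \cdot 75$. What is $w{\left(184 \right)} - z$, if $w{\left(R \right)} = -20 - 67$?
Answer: $10109$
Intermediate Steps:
$w{\left(R \right)} = -87$ ($w{\left(R \right)} = -20 - 67 = -87$)
$z = -10196$ ($z = 4 - 136 \cdot 75 = 4 - 10200 = -10196$)
$w{\left(184 \right)} - z = -87 - -10196 = -87 + 10196 = 10109$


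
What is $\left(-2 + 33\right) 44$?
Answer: $1364$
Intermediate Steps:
$\left(-2 + 33\right) 44 = 31 \cdot 44 = 1364$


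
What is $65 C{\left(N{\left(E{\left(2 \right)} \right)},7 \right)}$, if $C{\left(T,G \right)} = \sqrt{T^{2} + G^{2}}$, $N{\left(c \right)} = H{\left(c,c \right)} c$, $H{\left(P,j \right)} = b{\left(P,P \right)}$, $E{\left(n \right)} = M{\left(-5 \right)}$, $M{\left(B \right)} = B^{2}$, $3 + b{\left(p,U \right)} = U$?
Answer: $2405 \sqrt{221} \approx 35753.0$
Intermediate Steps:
$b{\left(p,U \right)} = -3 + U$
$E{\left(n \right)} = 25$ ($E{\left(n \right)} = \left(-5\right)^{2} = 25$)
$H{\left(P,j \right)} = -3 + P$
$N{\left(c \right)} = c \left(-3 + c\right)$ ($N{\left(c \right)} = \left(-3 + c\right) c = c \left(-3 + c\right)$)
$C{\left(T,G \right)} = \sqrt{G^{2} + T^{2}}$
$65 C{\left(N{\left(E{\left(2 \right)} \right)},7 \right)} = 65 \sqrt{7^{2} + \left(25 \left(-3 + 25\right)\right)^{2}} = 65 \sqrt{49 + \left(25 \cdot 22\right)^{2}} = 65 \sqrt{49 + 550^{2}} = 65 \sqrt{49 + 302500} = 65 \sqrt{302549} = 65 \cdot 37 \sqrt{221} = 2405 \sqrt{221}$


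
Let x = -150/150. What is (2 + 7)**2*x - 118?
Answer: -199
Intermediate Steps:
x = -1 (x = -150*1/150 = -1)
(2 + 7)**2*x - 118 = (2 + 7)**2*(-1) - 118 = 9**2*(-1) - 118 = 81*(-1) - 118 = -81 - 118 = -199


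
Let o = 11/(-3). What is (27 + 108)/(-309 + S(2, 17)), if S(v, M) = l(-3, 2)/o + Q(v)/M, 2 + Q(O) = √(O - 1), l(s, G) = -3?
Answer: -25245/57641 ≈ -0.43797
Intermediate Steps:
Q(O) = -2 + √(-1 + O) (Q(O) = -2 + √(O - 1) = -2 + √(-1 + O))
o = -11/3 (o = 11*(-⅓) = -11/3 ≈ -3.6667)
S(v, M) = 9/11 + (-2 + √(-1 + v))/M (S(v, M) = -3/(-11/3) + (-2 + √(-1 + v))/M = -3*(-3/11) + (-2 + √(-1 + v))/M = 9/11 + (-2 + √(-1 + v))/M)
(27 + 108)/(-309 + S(2, 17)) = (27 + 108)/(-309 + (-2 + √(-1 + 2) + (9/11)*17)/17) = 135/(-309 + (-2 + √1 + 153/11)/17) = 135/(-309 + (-2 + 1 + 153/11)/17) = 135/(-309 + (1/17)*(142/11)) = 135/(-309 + 142/187) = 135/(-57641/187) = 135*(-187/57641) = -25245/57641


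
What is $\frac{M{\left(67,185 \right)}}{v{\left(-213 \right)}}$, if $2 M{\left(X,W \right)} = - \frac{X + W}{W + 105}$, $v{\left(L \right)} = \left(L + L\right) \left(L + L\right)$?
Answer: $- \frac{7}{2923780} \approx -2.3942 \cdot 10^{-6}$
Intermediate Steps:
$v{\left(L \right)} = 4 L^{2}$ ($v{\left(L \right)} = 2 L 2 L = 4 L^{2}$)
$M{\left(X,W \right)} = - \frac{W + X}{2 \left(105 + W\right)}$ ($M{\left(X,W \right)} = \frac{\left(-1\right) \frac{X + W}{W + 105}}{2} = \frac{\left(-1\right) \frac{W + X}{105 + W}}{2} = \frac{\left(-1\right) \frac{1}{105 + W} \left(W + X\right)}{2} = - \frac{W + X}{2 \left(105 + W\right)}$)
$\frac{M{\left(67,185 \right)}}{v{\left(-213 \right)}} = \frac{\frac{1}{2} \frac{1}{105 + 185} \left(\left(-1\right) 185 - 67\right)}{4 \left(-213\right)^{2}} = \frac{\frac{1}{2} \cdot \frac{1}{290} \left(-185 - 67\right)}{4 \cdot 45369} = \frac{\frac{1}{2} \cdot \frac{1}{290} \left(-252\right)}{181476} = \left(- \frac{63}{145}\right) \frac{1}{181476} = - \frac{7}{2923780}$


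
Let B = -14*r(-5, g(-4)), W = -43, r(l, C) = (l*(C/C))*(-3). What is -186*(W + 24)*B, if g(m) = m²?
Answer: -742140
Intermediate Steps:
r(l, C) = -3*l (r(l, C) = (l*1)*(-3) = l*(-3) = -3*l)
B = -210 (B = -(-42)*(-5) = -14*15 = -210)
-186*(W + 24)*B = -186*(-43 + 24)*(-210) = -(-3534)*(-210) = -186*3990 = -742140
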